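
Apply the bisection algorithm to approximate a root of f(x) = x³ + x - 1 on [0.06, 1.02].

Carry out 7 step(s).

f(x) = x³ + x - 1
Initial interval: [0.06, 1.02]

Iteration 1:
  c_1 = (0.060000 + 1.020000)/2 = 0.540000
  f(c_1) = f(0.540000) = -0.302536
  f(a) × f(c) ≥ 0, new interval: [0.540000, 1.020000]
Iteration 2:
  c_2 = (0.540000 + 1.020000)/2 = 0.780000
  f(c_2) = f(0.780000) = 0.254552
  f(a) × f(c) < 0, new interval: [0.540000, 0.780000]
Iteration 3:
  c_3 = (0.540000 + 0.780000)/2 = 0.660000
  f(c_3) = f(0.660000) = -0.052504
  f(a) × f(c) ≥ 0, new interval: [0.660000, 0.780000]
Iteration 4:
  c_4 = (0.660000 + 0.780000)/2 = 0.720000
  f(c_4) = f(0.720000) = 0.093248
  f(a) × f(c) < 0, new interval: [0.660000, 0.720000]
Iteration 5:
  c_5 = (0.660000 + 0.720000)/2 = 0.690000
  f(c_5) = f(0.690000) = 0.018509
  f(a) × f(c) < 0, new interval: [0.660000, 0.690000]
Iteration 6:
  c_6 = (0.660000 + 0.690000)/2 = 0.675000
  f(c_6) = f(0.675000) = -0.017453
  f(a) × f(c) ≥ 0, new interval: [0.675000, 0.690000]
Iteration 7:
  c_7 = (0.675000 + 0.690000)/2 = 0.682500
  f(c_7) = f(0.682500) = 0.000413
  f(a) × f(c) < 0, new interval: [0.675000, 0.682500]

After 7 iteration(s), the approximation is c_7 = 0.682500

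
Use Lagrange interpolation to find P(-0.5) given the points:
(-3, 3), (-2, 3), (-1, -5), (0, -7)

Lagrange interpolation formula:
P(x) = Σ yᵢ × Lᵢ(x)
where Lᵢ(x) = Π_{j≠i} (x - xⱼ)/(xᵢ - xⱼ)

L_0(-0.5) = (-0.5 - (-2))/(-3 - (-2)) × (-0.5 - (-1))/(-3 - (-1)) × (-0.5 - 0)/(-3 - 0) = 0.062500
L_1(-0.5) = (-0.5 - (-3))/(-2 - (-3)) × (-0.5 - (-1))/(-2 - (-1)) × (-0.5 - 0)/(-2 - 0) = -0.312500
L_2(-0.5) = (-0.5 - (-3))/(-1 - (-3)) × (-0.5 - (-2))/(-1 - (-2)) × (-0.5 - 0)/(-1 - 0) = 0.937500
L_3(-0.5) = (-0.5 - (-3))/(0 - (-3)) × (-0.5 - (-2))/(0 - (-2)) × (-0.5 - (-1))/(0 - (-1)) = 0.312500

P(-0.5) = 3×L_0(-0.5) + 3×L_1(-0.5) + (-5)×L_2(-0.5) + (-7)×L_3(-0.5)
P(-0.5) = -7.625000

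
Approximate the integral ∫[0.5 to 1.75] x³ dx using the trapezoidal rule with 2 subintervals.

f(x) = x³
a = 0.5, b = 1.75, n = 2
h = (b - a)/n = 0.625000

Trapezoidal rule: (h/2)[f(x₀) + 2f(x₁) + 2f(x₂) + ... + f(xₙ)]

x_0 = 0.5000, f(x_0) = 0.125000, coefficient = 1
x_1 = 1.1250, f(x_1) = 1.423828, coefficient = 2
x_2 = 1.7500, f(x_2) = 5.359375, coefficient = 1

I ≈ (0.625000/2) × 8.332031 = 2.603760
Exact value: 2.329102
Error: 0.274658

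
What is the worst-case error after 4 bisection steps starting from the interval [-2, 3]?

Bisection error bound: |error| ≤ (b-a)/2^n
|error| ≤ (3 - (-2))/2^4 = 5/2^4
|error| ≤ 0.3125000000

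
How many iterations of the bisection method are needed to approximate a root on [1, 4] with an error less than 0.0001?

We need (b-a)/2^n ≤ 0.0001
(4 - 1)/2^n ≤ 0.0001
3/2^n ≤ 0.0001
2^n ≥ 30000
n ≥ log₂(30000) = 14.87
n ≥ 15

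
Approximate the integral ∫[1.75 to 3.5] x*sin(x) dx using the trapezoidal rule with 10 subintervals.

f(x) = x*sin(x)
a = 1.75, b = 3.5, n = 10
h = (b - a)/n = 0.175000

Trapezoidal rule: (h/2)[f(x₀) + 2f(x₁) + 2f(x₂) + ... + f(xₙ)]

x_0 = 1.7500, f(x_0) = 1.721975, coefficient = 1
x_1 = 1.9250, f(x_1) = 1.805502, coefficient = 2
x_2 = 2.1000, f(x_2) = 1.812740, coefficient = 2
x_3 = 2.2750, f(x_3) = 1.733840, coefficient = 2
x_4 = 2.4500, f(x_4) = 1.562524, coefficient = 2
x_5 = 2.6250, f(x_5) = 1.296541, coefficient = 2
x_6 = 2.8000, f(x_6) = 0.937967, coefficient = 2
x_7 = 2.9750, f(x_7) = 0.493324, coefficient = 2
x_8 = 3.1500, f(x_8) = -0.026483, coefficient = 2
x_9 = 3.3250, f(x_9) = -0.606416, coefficient = 2
x_10 = 3.5000, f(x_10) = -1.227741, coefficient = 1

I ≈ (0.175000/2) × 18.513308 = 1.619914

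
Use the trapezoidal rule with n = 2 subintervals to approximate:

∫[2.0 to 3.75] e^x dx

f(x) = e^x
a = 2.0, b = 3.75, n = 2
h = (b - a)/n = 0.875000

Trapezoidal rule: (h/2)[f(x₀) + 2f(x₁) + 2f(x₂) + ... + f(xₙ)]

x_0 = 2.0000, f(x_0) = 7.389056, coefficient = 1
x_1 = 2.8750, f(x_1) = 17.725424, coefficient = 2
x_2 = 3.7500, f(x_2) = 42.521082, coefficient = 1

I ≈ (0.875000/2) × 85.360986 = 37.345432
Exact value: 35.132026
Error: 2.213406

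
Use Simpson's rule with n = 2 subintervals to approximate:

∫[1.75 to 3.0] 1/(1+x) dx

f(x) = 1/(1+x)
a = 1.75, b = 3.0, n = 2
h = (b - a)/n = 0.625000

Simpson's rule: (h/3)[f(x₀) + 4f(x₁) + 2f(x₂) + ... + f(xₙ)]

x_0 = 1.7500, f(x_0) = 0.363636, coefficient = 1
x_1 = 2.3750, f(x_1) = 0.296296, coefficient = 4
x_2 = 3.0000, f(x_2) = 0.250000, coefficient = 1

I ≈ (0.625000/3) × 1.798822 = 0.374754
Exact value: 0.374693
Error: 0.000061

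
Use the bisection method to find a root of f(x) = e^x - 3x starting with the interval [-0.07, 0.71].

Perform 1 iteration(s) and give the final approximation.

f(x) = e^x - 3x
Initial interval: [-0.07, 0.71]

Iteration 1:
  c_1 = (-0.070000 + 0.710000)/2 = 0.320000
  f(c_1) = f(0.320000) = 0.417128
  f(a) × f(c) ≥ 0, new interval: [0.320000, 0.710000]

After 1 iteration(s), the approximation is c_1 = 0.320000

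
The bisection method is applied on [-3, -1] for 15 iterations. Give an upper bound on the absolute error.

Bisection error bound: |error| ≤ (b-a)/2^n
|error| ≤ (-1 - (-3))/2^15 = 2/2^15
|error| ≤ 0.0000610352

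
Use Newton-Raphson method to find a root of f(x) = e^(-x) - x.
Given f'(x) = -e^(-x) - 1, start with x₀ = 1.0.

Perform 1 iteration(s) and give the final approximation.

f(x) = e^(-x) - x
f'(x) = -e^(-x) - 1
x₀ = 1.0

Newton-Raphson formula: x_{n+1} = x_n - f(x_n)/f'(x_n)

Iteration 1:
  f(1.000000) = -0.632121
  f'(1.000000) = -1.367879
  x_1 = 1.000000 - (-0.632121)/(-1.367879) = 0.537883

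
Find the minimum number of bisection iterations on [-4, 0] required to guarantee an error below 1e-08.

We need (b-a)/2^n ≤ 1e-08
(0 - (-4))/2^n ≤ 1e-08
4/2^n ≤ 1e-08
2^n ≥ 400000000
n ≥ log₂(400000000) = 28.58
n ≥ 29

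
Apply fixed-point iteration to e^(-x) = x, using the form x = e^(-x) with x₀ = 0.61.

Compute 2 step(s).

Equation: e^(-x) = x
Fixed-point form: x = e^(-x)
x₀ = 0.61

x_1 = g(0.610000) = 0.543351
x_2 = g(0.543351) = 0.580799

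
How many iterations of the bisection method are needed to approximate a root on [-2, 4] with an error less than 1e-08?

We need (b-a)/2^n ≤ 1e-08
(4 - (-2))/2^n ≤ 1e-08
6/2^n ≤ 1e-08
2^n ≥ 600000000
n ≥ log₂(600000000) = 29.16
n ≥ 30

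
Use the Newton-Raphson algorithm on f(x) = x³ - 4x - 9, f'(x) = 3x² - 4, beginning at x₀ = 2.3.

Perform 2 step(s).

f(x) = x³ - 4x - 9
f'(x) = 3x² - 4
x₀ = 2.3

Newton-Raphson formula: x_{n+1} = x_n - f(x_n)/f'(x_n)

Iteration 1:
  f(2.300000) = -6.033000
  f'(2.300000) = 11.870000
  x_1 = 2.300000 - (-6.033000)/11.870000 = 2.808256
Iteration 2:
  f(2.808256) = 1.913732
  f'(2.808256) = 19.658907
  x_2 = 2.808256 - 1.913732/19.658907 = 2.710909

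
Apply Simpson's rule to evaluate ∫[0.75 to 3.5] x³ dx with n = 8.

f(x) = x³
a = 0.75, b = 3.5, n = 8
h = (b - a)/n = 0.343750

Simpson's rule: (h/3)[f(x₀) + 4f(x₁) + 2f(x₂) + ... + f(xₙ)]

x_0 = 0.7500, f(x_0) = 0.421875, coefficient = 1
x_1 = 1.0938, f(x_1) = 1.308441, coefficient = 4
x_2 = 1.4375, f(x_2) = 2.970459, coefficient = 2
x_3 = 1.7812, f(x_3) = 5.651642, coefficient = 4
x_4 = 2.1250, f(x_4) = 9.595703, coefficient = 2
x_5 = 2.4688, f(x_5) = 15.046356, coefficient = 4
x_6 = 2.8125, f(x_6) = 22.247314, coefficient = 2
x_7 = 3.1562, f(x_7) = 31.442291, coefficient = 4
x_8 = 3.5000, f(x_8) = 42.875000, coefficient = 1

I ≈ (0.343750/3) × 326.718750 = 37.436523
Exact value: 37.436523
Error: 0.000000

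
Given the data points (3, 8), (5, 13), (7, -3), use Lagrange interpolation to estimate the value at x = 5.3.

Lagrange interpolation formula:
P(x) = Σ yᵢ × Lᵢ(x)
where Lᵢ(x) = Π_{j≠i} (x - xⱼ)/(xᵢ - xⱼ)

L_0(5.3) = (5.3 - 5)/(3 - 5) × (5.3 - 7)/(3 - 7) = -0.063750
L_1(5.3) = (5.3 - 3)/(5 - 3) × (5.3 - 7)/(5 - 7) = 0.977500
L_2(5.3) = (5.3 - 3)/(7 - 3) × (5.3 - 5)/(7 - 5) = 0.086250

P(5.3) = 8×L_0(5.3) + 13×L_1(5.3) + (-3)×L_2(5.3)
P(5.3) = 11.938750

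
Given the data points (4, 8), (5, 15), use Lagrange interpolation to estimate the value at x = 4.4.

Lagrange interpolation formula:
P(x) = Σ yᵢ × Lᵢ(x)
where Lᵢ(x) = Π_{j≠i} (x - xⱼ)/(xᵢ - xⱼ)

L_0(4.4) = (4.4 - 5)/(4 - 5) = 0.600000
L_1(4.4) = (4.4 - 4)/(5 - 4) = 0.400000

P(4.4) = 8×L_0(4.4) + 15×L_1(4.4)
P(4.4) = 10.800000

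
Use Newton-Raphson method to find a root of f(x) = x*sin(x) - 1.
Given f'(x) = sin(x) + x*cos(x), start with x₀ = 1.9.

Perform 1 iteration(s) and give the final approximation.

f(x) = x*sin(x) - 1
f'(x) = sin(x) + x*cos(x)
x₀ = 1.9

Newton-Raphson formula: x_{n+1} = x_n - f(x_n)/f'(x_n)

Iteration 1:
  f(1.900000) = 0.797970
  f'(1.900000) = 0.332050
  x_1 = 1.900000 - 0.797970/0.332050 = -0.503163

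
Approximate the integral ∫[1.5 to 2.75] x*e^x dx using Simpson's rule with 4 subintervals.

f(x) = x*e^x
a = 1.5, b = 2.75, n = 4
h = (b - a)/n = 0.312500

Simpson's rule: (h/3)[f(x₀) + 4f(x₁) + 2f(x₂) + ... + f(xₙ)]

x_0 = 1.5000, f(x_0) = 6.722534, coefficient = 1
x_1 = 1.8125, f(x_1) = 11.102909, coefficient = 4
x_2 = 2.1250, f(x_2) = 17.792407, coefficient = 2
x_3 = 2.4375, f(x_3) = 27.895710, coefficient = 4
x_4 = 2.7500, f(x_4) = 43.017238, coefficient = 1

I ≈ (0.312500/3) × 241.319061 = 25.137402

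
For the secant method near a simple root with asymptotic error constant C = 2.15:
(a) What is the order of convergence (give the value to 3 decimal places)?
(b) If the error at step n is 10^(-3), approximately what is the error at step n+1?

(a) Secant method has superlinear convergence with order φ = (1+√5)/2 ≈ 1.618.
    This means |e_{n+1}| ≈ C|e_n|^1.618.

(b) With |e_n| = 10^(-3) and C = 2.15:
    |e_{n+1}| ≈ 2.15 × (10^(-3))^1.618 = 2.15 × 10^(-4.85)

(a) ≈ 1.618 (golden ratio); (b) |e_{n+1}| ≈ 3.008e-05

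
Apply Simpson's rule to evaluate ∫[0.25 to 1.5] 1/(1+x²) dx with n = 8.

f(x) = 1/(1+x²)
a = 0.25, b = 1.5, n = 8
h = (b - a)/n = 0.156250

Simpson's rule: (h/3)[f(x₀) + 4f(x₁) + 2f(x₂) + ... + f(xₙ)]

x_0 = 0.2500, f(x_0) = 0.941176, coefficient = 1
x_1 = 0.4062, f(x_1) = 0.858340, coefficient = 4
x_2 = 0.5625, f(x_2) = 0.759644, coefficient = 2
x_3 = 0.7188, f(x_3) = 0.659369, coefficient = 4
x_4 = 0.8750, f(x_4) = 0.566372, coefficient = 2
x_5 = 1.0312, f(x_5) = 0.484619, coefficient = 4
x_6 = 1.1875, f(x_6) = 0.414911, coefficient = 2
x_7 = 1.3438, f(x_7) = 0.356422, coefficient = 4
x_8 = 1.5000, f(x_8) = 0.307692, coefficient = 1

I ≈ (0.156250/3) × 14.165722 = 0.737798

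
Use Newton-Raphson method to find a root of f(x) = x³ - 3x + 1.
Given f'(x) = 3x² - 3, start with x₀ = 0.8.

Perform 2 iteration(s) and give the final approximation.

f(x) = x³ - 3x + 1
f'(x) = 3x² - 3
x₀ = 0.8

Newton-Raphson formula: x_{n+1} = x_n - f(x_n)/f'(x_n)

Iteration 1:
  f(0.800000) = -0.888000
  f'(0.800000) = -1.080000
  x_1 = 0.800000 - (-0.888000)/(-1.080000) = -0.022222
Iteration 2:
  f(-0.022222) = 1.066656
  f'(-0.022222) = -2.998519
  x_2 = -0.022222 - 1.066656/(-2.998519) = 0.333505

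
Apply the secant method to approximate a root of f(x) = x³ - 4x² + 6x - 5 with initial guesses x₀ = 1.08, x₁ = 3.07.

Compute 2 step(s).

f(x) = x³ - 4x² + 6x - 5
x₀ = 1.08, x₁ = 3.07

Secant formula: x_{n+1} = x_n - f(x_n)(x_n - x_{n-1})/(f(x_n) - f(x_{n-1}))

Iteration 1:
  f(1.080000) = -1.925888
  f(3.070000) = 4.654843
  x_2 = 3.070000 - 4.654843×(3.070000 - 1.080000)/(4.654843 - (-1.925888))
       = 1.662385
Iteration 2:
  f(3.070000) = 4.654843
  f(1.662385) = -1.485745
  x_3 = 1.662385 - (-1.485745)×(1.662385 - 3.070000)/(-1.485745 - 4.654843)
       = 2.002964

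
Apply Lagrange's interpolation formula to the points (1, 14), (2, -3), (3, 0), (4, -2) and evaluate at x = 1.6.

Lagrange interpolation formula:
P(x) = Σ yᵢ × Lᵢ(x)
where Lᵢ(x) = Π_{j≠i} (x - xⱼ)/(xᵢ - xⱼ)

L_0(1.6) = (1.6 - 2)/(1 - 2) × (1.6 - 3)/(1 - 3) × (1.6 - 4)/(1 - 4) = 0.224000
L_1(1.6) = (1.6 - 1)/(2 - 1) × (1.6 - 3)/(2 - 3) × (1.6 - 4)/(2 - 4) = 1.008000
L_2(1.6) = (1.6 - 1)/(3 - 1) × (1.6 - 2)/(3 - 2) × (1.6 - 4)/(3 - 4) = -0.288000
L_3(1.6) = (1.6 - 1)/(4 - 1) × (1.6 - 2)/(4 - 2) × (1.6 - 3)/(4 - 3) = 0.056000

P(1.6) = 14×L_0(1.6) + (-3)×L_1(1.6) + 0×L_2(1.6) + (-2)×L_3(1.6)
P(1.6) = 0.000000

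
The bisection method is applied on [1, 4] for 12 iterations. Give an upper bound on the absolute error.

Bisection error bound: |error| ≤ (b-a)/2^n
|error| ≤ (4 - 1)/2^12 = 3/2^12
|error| ≤ 0.0007324219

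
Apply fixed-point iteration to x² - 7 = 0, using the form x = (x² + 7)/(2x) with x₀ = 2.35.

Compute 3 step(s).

Equation: x² - 7 = 0
Fixed-point form: x = (x² + 7)/(2x)
x₀ = 2.35

x_1 = g(2.350000) = 2.664362
x_2 = g(2.664362) = 2.645816
x_3 = g(2.645816) = 2.645751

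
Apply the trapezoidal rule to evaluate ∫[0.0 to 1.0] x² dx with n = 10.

f(x) = x²
a = 0.0, b = 1.0, n = 10
h = (b - a)/n = 0.100000

Trapezoidal rule: (h/2)[f(x₀) + 2f(x₁) + 2f(x₂) + ... + f(xₙ)]

x_0 = 0.0000, f(x_0) = 0.000000, coefficient = 1
x_1 = 0.1000, f(x_1) = 0.010000, coefficient = 2
x_2 = 0.2000, f(x_2) = 0.040000, coefficient = 2
x_3 = 0.3000, f(x_3) = 0.090000, coefficient = 2
x_4 = 0.4000, f(x_4) = 0.160000, coefficient = 2
x_5 = 0.5000, f(x_5) = 0.250000, coefficient = 2
x_6 = 0.6000, f(x_6) = 0.360000, coefficient = 2
x_7 = 0.7000, f(x_7) = 0.490000, coefficient = 2
x_8 = 0.8000, f(x_8) = 0.640000, coefficient = 2
x_9 = 0.9000, f(x_9) = 0.810000, coefficient = 2
x_10 = 1.0000, f(x_10) = 1.000000, coefficient = 1

I ≈ (0.100000/2) × 6.700000 = 0.335000
Exact value: 0.333333
Error: 0.001667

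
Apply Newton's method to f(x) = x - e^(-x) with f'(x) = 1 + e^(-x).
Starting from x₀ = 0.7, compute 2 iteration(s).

f(x) = x - e^(-x)
f'(x) = 1 + e^(-x)
x₀ = 0.7

Newton-Raphson formula: x_{n+1} = x_n - f(x_n)/f'(x_n)

Iteration 1:
  f(0.700000) = 0.203415
  f'(0.700000) = 1.496585
  x_1 = 0.700000 - 0.203415/1.496585 = 0.564081
Iteration 2:
  f(0.564081) = -0.004802
  f'(0.564081) = 1.568883
  x_2 = 0.564081 - (-0.004802)/1.568883 = 0.567142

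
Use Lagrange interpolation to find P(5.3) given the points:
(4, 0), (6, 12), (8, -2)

Lagrange interpolation formula:
P(x) = Σ yᵢ × Lᵢ(x)
where Lᵢ(x) = Π_{j≠i} (x - xⱼ)/(xᵢ - xⱼ)

L_0(5.3) = (5.3 - 6)/(4 - 6) × (5.3 - 8)/(4 - 8) = 0.236250
L_1(5.3) = (5.3 - 4)/(6 - 4) × (5.3 - 8)/(6 - 8) = 0.877500
L_2(5.3) = (5.3 - 4)/(8 - 4) × (5.3 - 6)/(8 - 6) = -0.113750

P(5.3) = 0×L_0(5.3) + 12×L_1(5.3) + (-2)×L_2(5.3)
P(5.3) = 10.757500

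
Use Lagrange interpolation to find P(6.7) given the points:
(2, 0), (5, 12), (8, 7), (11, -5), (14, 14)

Lagrange interpolation formula:
P(x) = Σ yᵢ × Lᵢ(x)
where Lᵢ(x) = Π_{j≠i} (x - xⱼ)/(xᵢ - xⱼ)

L_0(6.7) = (6.7 - 5)/(2 - 5) × (6.7 - 8)/(2 - 8) × (6.7 - 11)/(2 - 11) × (6.7 - 14)/(2 - 14) = -0.035685
L_1(6.7) = (6.7 - 2)/(5 - 2) × (6.7 - 8)/(5 - 8) × (6.7 - 11)/(5 - 11) × (6.7 - 14)/(5 - 14) = 0.394636
L_2(6.7) = (6.7 - 2)/(8 - 2) × (6.7 - 5)/(8 - 5) × (6.7 - 11)/(8 - 11) × (6.7 - 14)/(8 - 14) = 0.774093
L_3(6.7) = (6.7 - 2)/(11 - 2) × (6.7 - 5)/(11 - 5) × (6.7 - 8)/(11 - 8) × (6.7 - 14)/(11 - 14) = -0.156019
L_4(6.7) = (6.7 - 2)/(14 - 2) × (6.7 - 5)/(14 - 5) × (6.7 - 8)/(14 - 8) × (6.7 - 11)/(14 - 11) = 0.022975

P(6.7) = 0×L_0(6.7) + 12×L_1(6.7) + 7×L_2(6.7) + (-5)×L_3(6.7) + 14×L_4(6.7)
P(6.7) = 11.256026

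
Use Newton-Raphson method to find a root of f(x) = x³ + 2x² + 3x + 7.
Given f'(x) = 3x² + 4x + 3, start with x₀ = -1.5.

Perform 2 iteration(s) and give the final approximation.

f(x) = x³ + 2x² + 3x + 7
f'(x) = 3x² + 4x + 3
x₀ = -1.5

Newton-Raphson formula: x_{n+1} = x_n - f(x_n)/f'(x_n)

Iteration 1:
  f(-1.500000) = 3.625000
  f'(-1.500000) = 3.750000
  x_1 = -1.500000 - 3.625000/3.750000 = -2.466667
Iteration 2:
  f(-2.466667) = -3.239407
  f'(-2.466667) = 11.386667
  x_2 = -2.466667 - (-3.239407)/11.386667 = -2.182175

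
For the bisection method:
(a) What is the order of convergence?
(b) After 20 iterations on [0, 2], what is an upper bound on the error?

(a) Bisection has linear (order 1) convergence; the error is halved each step.

(b) Error bound = (b-a)/2^n = (2 - 0)/2^{20}
    = 2/2^{20}

(a) 1 (linear); (b) error ≤ 1.91e-06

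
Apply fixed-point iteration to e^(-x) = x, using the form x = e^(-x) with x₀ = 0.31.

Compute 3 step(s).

Equation: e^(-x) = x
Fixed-point form: x = e^(-x)
x₀ = 0.31

x_1 = g(0.310000) = 0.733447
x_2 = g(0.733447) = 0.480251
x_3 = g(0.480251) = 0.618628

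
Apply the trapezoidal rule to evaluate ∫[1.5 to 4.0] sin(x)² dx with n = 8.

f(x) = sin(x)²
a = 1.5, b = 4.0, n = 8
h = (b - a)/n = 0.312500

Trapezoidal rule: (h/2)[f(x₀) + 2f(x₁) + 2f(x₂) + ... + f(xₙ)]

x_0 = 1.5000, f(x_0) = 0.994996, coefficient = 1
x_1 = 1.8125, f(x_1) = 0.942708, coefficient = 2
x_2 = 2.1250, f(x_2) = 0.723044, coefficient = 2
x_3 = 2.4375, f(x_3) = 0.419052, coefficient = 2
x_4 = 2.7500, f(x_4) = 0.145665, coefficient = 2
x_5 = 3.0625, f(x_5) = 0.006243, coefficient = 2
x_6 = 3.3750, f(x_6) = 0.053497, coefficient = 2
x_7 = 3.6875, f(x_7) = 0.269562, coefficient = 2
x_8 = 4.0000, f(x_8) = 0.572750, coefficient = 1

I ≈ (0.312500/2) × 6.687288 = 1.044889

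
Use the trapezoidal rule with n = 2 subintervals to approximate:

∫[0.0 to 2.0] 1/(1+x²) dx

f(x) = 1/(1+x²)
a = 0.0, b = 2.0, n = 2
h = (b - a)/n = 1.000000

Trapezoidal rule: (h/2)[f(x₀) + 2f(x₁) + 2f(x₂) + ... + f(xₙ)]

x_0 = 0.0000, f(x_0) = 1.000000, coefficient = 1
x_1 = 1.0000, f(x_1) = 0.500000, coefficient = 2
x_2 = 2.0000, f(x_2) = 0.200000, coefficient = 1

I ≈ (1.000000/2) × 2.200000 = 1.100000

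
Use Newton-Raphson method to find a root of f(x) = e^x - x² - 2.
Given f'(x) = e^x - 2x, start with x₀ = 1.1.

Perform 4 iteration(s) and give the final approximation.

f(x) = e^x - x² - 2
f'(x) = e^x - 2x
x₀ = 1.1

Newton-Raphson formula: x_{n+1} = x_n - f(x_n)/f'(x_n)

Iteration 1:
  f(1.100000) = -0.205834
  f'(1.100000) = 0.804166
  x_1 = 1.100000 - (-0.205834)/0.804166 = 1.355960
Iteration 2:
  f(1.355960) = 0.041856
  f'(1.355960) = 1.168564
  x_2 = 1.355960 - 0.041856/1.168564 = 1.320141
Iteration 3:
  f(1.320141) = 0.001177
  f'(1.320141) = 1.103667
  x_3 = 1.320141 - 0.001177/1.103667 = 1.319075
Iteration 4:
  f(1.319075) = 0.000001
  f'(1.319075) = 1.101810
  x_4 = 1.319075 - 0.000001/1.101810 = 1.319074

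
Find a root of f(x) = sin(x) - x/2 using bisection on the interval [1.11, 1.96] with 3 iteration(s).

f(x) = sin(x) - x/2
Initial interval: [1.11, 1.96]

Iteration 1:
  c_1 = (1.110000 + 1.960000)/2 = 1.535000
  f(c_1) = f(1.535000) = 0.231859
  f(a) × f(c) ≥ 0, new interval: [1.535000, 1.960000]
Iteration 2:
  c_2 = (1.535000 + 1.960000)/2 = 1.747500
  f(c_2) = f(1.747500) = 0.110678
  f(a) × f(c) ≥ 0, new interval: [1.747500, 1.960000]
Iteration 3:
  c_3 = (1.747500 + 1.960000)/2 = 1.853750
  f(c_3) = f(1.853750) = 0.033360
  f(a) × f(c) ≥ 0, new interval: [1.853750, 1.960000]

After 3 iteration(s), the approximation is c_3 = 1.853750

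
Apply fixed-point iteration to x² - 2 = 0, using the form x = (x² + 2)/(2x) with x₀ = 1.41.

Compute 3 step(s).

Equation: x² - 2 = 0
Fixed-point form: x = (x² + 2)/(2x)
x₀ = 1.41

x_1 = g(1.410000) = 1.414220
x_2 = g(1.414220) = 1.414214
x_3 = g(1.414214) = 1.414214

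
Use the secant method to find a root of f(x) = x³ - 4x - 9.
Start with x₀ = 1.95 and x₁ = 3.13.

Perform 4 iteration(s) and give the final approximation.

f(x) = x³ - 4x - 9
x₀ = 1.95, x₁ = 3.13

Secant formula: x_{n+1} = x_n - f(x_n)(x_n - x_{n-1})/(f(x_n) - f(x_{n-1}))

Iteration 1:
  f(1.950000) = -9.385125
  f(3.130000) = 9.144297
  x_2 = 3.130000 - 9.144297×(3.130000 - 1.950000)/(9.144297 - (-9.385125))
       = 2.547668
Iteration 2:
  f(3.130000) = 9.144297
  f(2.547668) = -2.654743
  x_3 = 2.547668 - (-2.654743)×(2.547668 - 3.130000)/(-2.654743 - 9.144297)
       = 2.678691
Iteration 3:
  f(2.547668) = -2.654743
  f(2.678691) = -0.494126
  x_4 = 2.678691 - (-0.494126)×(2.678691 - 2.547668)/(-0.494126 - (-2.654743))
       = 2.708655
Iteration 4:
  f(2.678691) = -0.494126
  f(2.708655) = 0.038278
  x_5 = 2.708655 - 0.038278×(2.708655 - 2.678691)/(0.038278 - (-0.494126))
       = 2.706501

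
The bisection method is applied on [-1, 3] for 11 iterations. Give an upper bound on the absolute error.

Bisection error bound: |error| ≤ (b-a)/2^n
|error| ≤ (3 - (-1))/2^11 = 4/2^11
|error| ≤ 0.0019531250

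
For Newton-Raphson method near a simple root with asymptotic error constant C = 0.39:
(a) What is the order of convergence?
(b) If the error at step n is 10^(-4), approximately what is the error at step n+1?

(a) Newton-Raphson has quadratic (order 2) convergence near simple roots.
    This means |e_{n+1}| ≈ C|e_n|².

(b) With |e_n| = 10^(-4) and C = 0.39:
    |e_{n+1}| ≈ 0.39 × (10^(-4))² = 0.39 × 10^(-8)

(a) 2 (quadratic); (b) |e_{n+1}| ≈ 3.900e-09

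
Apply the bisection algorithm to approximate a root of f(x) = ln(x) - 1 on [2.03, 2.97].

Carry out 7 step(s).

f(x) = ln(x) - 1
Initial interval: [2.03, 2.97]

Iteration 1:
  c_1 = (2.030000 + 2.970000)/2 = 2.500000
  f(c_1) = f(2.500000) = -0.083709
  f(a) × f(c) ≥ 0, new interval: [2.500000, 2.970000]
Iteration 2:
  c_2 = (2.500000 + 2.970000)/2 = 2.735000
  f(c_2) = f(2.735000) = 0.006131
  f(a) × f(c) < 0, new interval: [2.500000, 2.735000]
Iteration 3:
  c_3 = (2.500000 + 2.735000)/2 = 2.617500
  f(c_3) = f(2.617500) = -0.037780
  f(a) × f(c) ≥ 0, new interval: [2.617500, 2.735000]
Iteration 4:
  c_4 = (2.617500 + 2.735000)/2 = 2.676250
  f(c_4) = f(2.676250) = -0.015583
  f(a) × f(c) ≥ 0, new interval: [2.676250, 2.735000]
Iteration 5:
  c_5 = (2.676250 + 2.735000)/2 = 2.705625
  f(c_5) = f(2.705625) = -0.004667
  f(a) × f(c) ≥ 0, new interval: [2.705625, 2.735000]
Iteration 6:
  c_6 = (2.705625 + 2.735000)/2 = 2.720313
  f(c_6) = f(2.720313) = 0.000747
  f(a) × f(c) < 0, new interval: [2.705625, 2.720313]
Iteration 7:
  c_7 = (2.705625 + 2.720313)/2 = 2.712969
  f(c_7) = f(2.712969) = -0.001956
  f(a) × f(c) ≥ 0, new interval: [2.712969, 2.720313]

After 7 iteration(s), the approximation is c_7 = 2.712969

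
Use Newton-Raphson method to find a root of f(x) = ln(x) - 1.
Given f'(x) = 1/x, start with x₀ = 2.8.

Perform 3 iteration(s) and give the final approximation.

f(x) = ln(x) - 1
f'(x) = 1/x
x₀ = 2.8

Newton-Raphson formula: x_{n+1} = x_n - f(x_n)/f'(x_n)

Iteration 1:
  f(2.800000) = 0.029619
  f'(2.800000) = 0.357143
  x_1 = 2.800000 - 0.029619/0.357143 = 2.717066
Iteration 2:
  f(2.717066) = -0.000448
  f'(2.717066) = 0.368044
  x_2 = 2.717066 - (-0.000448)/0.368044 = 2.718282
Iteration 3:
  f(2.718282) = 0.000000
  f'(2.718282) = 0.367879
  x_3 = 2.718282 - 0.000000/0.367879 = 2.718282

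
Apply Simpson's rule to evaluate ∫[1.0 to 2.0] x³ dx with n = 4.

f(x) = x³
a = 1.0, b = 2.0, n = 4
h = (b - a)/n = 0.250000

Simpson's rule: (h/3)[f(x₀) + 4f(x₁) + 2f(x₂) + ... + f(xₙ)]

x_0 = 1.0000, f(x_0) = 1.000000, coefficient = 1
x_1 = 1.2500, f(x_1) = 1.953125, coefficient = 4
x_2 = 1.5000, f(x_2) = 3.375000, coefficient = 2
x_3 = 1.7500, f(x_3) = 5.359375, coefficient = 4
x_4 = 2.0000, f(x_4) = 8.000000, coefficient = 1

I ≈ (0.250000/3) × 45.000000 = 3.750000
Exact value: 3.750000
Error: 0.000000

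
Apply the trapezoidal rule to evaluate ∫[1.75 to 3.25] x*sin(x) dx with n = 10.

f(x) = x*sin(x)
a = 1.75, b = 3.25, n = 10
h = (b - a)/n = 0.150000

Trapezoidal rule: (h/2)[f(x₀) + 2f(x₁) + 2f(x₂) + ... + f(xₙ)]

x_0 = 1.7500, f(x_0) = 1.721975, coefficient = 1
x_1 = 1.9000, f(x_1) = 1.797970, coefficient = 2
x_2 = 2.0500, f(x_2) = 1.819093, coefficient = 2
x_3 = 2.2000, f(x_3) = 1.778692, coefficient = 2
x_4 = 2.3500, f(x_4) = 1.671962, coefficient = 2
x_5 = 2.5000, f(x_5) = 1.496180, coefficient = 2
x_6 = 2.6500, f(x_6) = 1.250881, coefficient = 2
x_7 = 2.8000, f(x_7) = 0.937967, coefficient = 2
x_8 = 2.9500, f(x_8) = 0.561747, coefficient = 2
x_9 = 3.1000, f(x_9) = 0.128900, coefficient = 2
x_10 = 3.2500, f(x_10) = -0.351634, coefficient = 1

I ≈ (0.150000/2) × 24.257126 = 1.819284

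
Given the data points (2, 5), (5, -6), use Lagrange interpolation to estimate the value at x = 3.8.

Lagrange interpolation formula:
P(x) = Σ yᵢ × Lᵢ(x)
where Lᵢ(x) = Π_{j≠i} (x - xⱼ)/(xᵢ - xⱼ)

L_0(3.8) = (3.8 - 5)/(2 - 5) = 0.400000
L_1(3.8) = (3.8 - 2)/(5 - 2) = 0.600000

P(3.8) = 5×L_0(3.8) + (-6)×L_1(3.8)
P(3.8) = -1.600000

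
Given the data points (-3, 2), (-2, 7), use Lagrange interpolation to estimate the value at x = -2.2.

Lagrange interpolation formula:
P(x) = Σ yᵢ × Lᵢ(x)
where Lᵢ(x) = Π_{j≠i} (x - xⱼ)/(xᵢ - xⱼ)

L_0(-2.2) = (-2.2 - (-2))/(-3 - (-2)) = 0.200000
L_1(-2.2) = (-2.2 - (-3))/(-2 - (-3)) = 0.800000

P(-2.2) = 2×L_0(-2.2) + 7×L_1(-2.2)
P(-2.2) = 6.000000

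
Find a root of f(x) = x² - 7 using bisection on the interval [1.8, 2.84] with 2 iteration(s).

f(x) = x² - 7
Initial interval: [1.8, 2.84]

Iteration 1:
  c_1 = (1.800000 + 2.840000)/2 = 2.320000
  f(c_1) = f(2.320000) = -1.617600
  f(a) × f(c) ≥ 0, new interval: [2.320000, 2.840000]
Iteration 2:
  c_2 = (2.320000 + 2.840000)/2 = 2.580000
  f(c_2) = f(2.580000) = -0.343600
  f(a) × f(c) ≥ 0, new interval: [2.580000, 2.840000]

After 2 iteration(s), the approximation is c_2 = 2.580000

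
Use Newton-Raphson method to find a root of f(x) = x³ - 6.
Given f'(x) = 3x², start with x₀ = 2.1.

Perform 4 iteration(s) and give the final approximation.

f(x) = x³ - 6
f'(x) = 3x²
x₀ = 2.1

Newton-Raphson formula: x_{n+1} = x_n - f(x_n)/f'(x_n)

Iteration 1:
  f(2.100000) = 3.261000
  f'(2.100000) = 13.230000
  x_1 = 2.100000 - 3.261000/13.230000 = 1.853515
Iteration 2:
  f(1.853515) = 0.367781
  f'(1.853515) = 10.306551
  x_2 = 1.853515 - 0.367781/10.306551 = 1.817831
Iteration 3:
  f(1.817831) = 0.007035
  f'(1.817831) = 9.913523
  x_3 = 1.817831 - 0.007035/9.913523 = 1.817121
Iteration 4:
  f(1.817121) = 0.000003
  f'(1.817121) = 9.905785
  x_4 = 1.817121 - 0.000003/9.905785 = 1.817121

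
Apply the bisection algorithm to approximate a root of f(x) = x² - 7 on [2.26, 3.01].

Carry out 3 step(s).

f(x) = x² - 7
Initial interval: [2.26, 3.01]

Iteration 1:
  c_1 = (2.260000 + 3.010000)/2 = 2.635000
  f(c_1) = f(2.635000) = -0.056775
  f(a) × f(c) ≥ 0, new interval: [2.635000, 3.010000]
Iteration 2:
  c_2 = (2.635000 + 3.010000)/2 = 2.822500
  f(c_2) = f(2.822500) = 0.966506
  f(a) × f(c) < 0, new interval: [2.635000, 2.822500]
Iteration 3:
  c_3 = (2.635000 + 2.822500)/2 = 2.728750
  f(c_3) = f(2.728750) = 0.446077
  f(a) × f(c) < 0, new interval: [2.635000, 2.728750]

After 3 iteration(s), the approximation is c_3 = 2.728750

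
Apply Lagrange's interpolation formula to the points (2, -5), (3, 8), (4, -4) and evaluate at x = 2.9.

Lagrange interpolation formula:
P(x) = Σ yᵢ × Lᵢ(x)
where Lᵢ(x) = Π_{j≠i} (x - xⱼ)/(xᵢ - xⱼ)

L_0(2.9) = (2.9 - 3)/(2 - 3) × (2.9 - 4)/(2 - 4) = 0.055000
L_1(2.9) = (2.9 - 2)/(3 - 2) × (2.9 - 4)/(3 - 4) = 0.990000
L_2(2.9) = (2.9 - 2)/(4 - 2) × (2.9 - 3)/(4 - 3) = -0.045000

P(2.9) = (-5)×L_0(2.9) + 8×L_1(2.9) + (-4)×L_2(2.9)
P(2.9) = 7.825000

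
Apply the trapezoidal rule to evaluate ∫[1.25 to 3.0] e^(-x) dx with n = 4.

f(x) = e^(-x)
a = 1.25, b = 3.0, n = 4
h = (b - a)/n = 0.437500

Trapezoidal rule: (h/2)[f(x₀) + 2f(x₁) + 2f(x₂) + ... + f(xₙ)]

x_0 = 1.2500, f(x_0) = 0.286505, coefficient = 1
x_1 = 1.6875, f(x_1) = 0.184981, coefficient = 2
x_2 = 2.1250, f(x_2) = 0.119433, coefficient = 2
x_3 = 2.5625, f(x_3) = 0.077112, coefficient = 2
x_4 = 3.0000, f(x_4) = 0.049787, coefficient = 1

I ≈ (0.437500/2) × 1.099344 = 0.240482
Exact value: 0.236718
Error: 0.003764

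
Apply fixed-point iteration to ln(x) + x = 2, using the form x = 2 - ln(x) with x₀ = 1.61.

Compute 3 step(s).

Equation: ln(x) + x = 2
Fixed-point form: x = 2 - ln(x)
x₀ = 1.61

x_1 = g(1.610000) = 1.523766
x_2 = g(1.523766) = 1.578815
x_3 = g(1.578815) = 1.543325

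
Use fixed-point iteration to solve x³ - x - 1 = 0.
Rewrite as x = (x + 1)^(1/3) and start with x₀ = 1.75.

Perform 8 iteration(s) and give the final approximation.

Equation: x³ - x - 1 = 0
Fixed-point form: x = (x + 1)^(1/3)
x₀ = 1.75

x_1 = g(1.750000) = 1.401020
x_2 = g(1.401020) = 1.339055
x_3 = g(1.339055) = 1.327436
x_4 = g(1.327436) = 1.325234
x_5 = g(1.325234) = 1.324816
x_6 = g(1.324816) = 1.324737
x_7 = g(1.324737) = 1.324721
x_8 = g(1.324721) = 1.324719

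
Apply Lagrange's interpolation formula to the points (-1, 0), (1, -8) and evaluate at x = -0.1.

Lagrange interpolation formula:
P(x) = Σ yᵢ × Lᵢ(x)
where Lᵢ(x) = Π_{j≠i} (x - xⱼ)/(xᵢ - xⱼ)

L_0(-0.1) = (-0.1 - 1)/(-1 - 1) = 0.550000
L_1(-0.1) = (-0.1 - (-1))/(1 - (-1)) = 0.450000

P(-0.1) = 0×L_0(-0.1) + (-8)×L_1(-0.1)
P(-0.1) = -3.600000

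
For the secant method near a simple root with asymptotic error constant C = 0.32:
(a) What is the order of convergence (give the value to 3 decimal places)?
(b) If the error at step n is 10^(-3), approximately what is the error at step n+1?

(a) Secant method has superlinear convergence with order φ = (1+√5)/2 ≈ 1.618.
    This means |e_{n+1}| ≈ C|e_n|^1.618.

(b) With |e_n| = 10^(-3) and C = 0.32:
    |e_{n+1}| ≈ 0.32 × (10^(-3))^1.618 = 0.32 × 10^(-4.85)

(a) ≈ 1.618 (golden ratio); (b) |e_{n+1}| ≈ 4.478e-06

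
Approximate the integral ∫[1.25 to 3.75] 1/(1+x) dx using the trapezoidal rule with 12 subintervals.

f(x) = 1/(1+x)
a = 1.25, b = 3.75, n = 12
h = (b - a)/n = 0.208333

Trapezoidal rule: (h/2)[f(x₀) + 2f(x₁) + 2f(x₂) + ... + f(xₙ)]

x_0 = 1.2500, f(x_0) = 0.444444, coefficient = 1
x_1 = 1.4583, f(x_1) = 0.406780, coefficient = 2
x_2 = 1.6667, f(x_2) = 0.375000, coefficient = 2
x_3 = 1.8750, f(x_3) = 0.347826, coefficient = 2
x_4 = 2.0833, f(x_4) = 0.324324, coefficient = 2
x_5 = 2.2917, f(x_5) = 0.303797, coefficient = 2
x_6 = 2.5000, f(x_6) = 0.285714, coefficient = 2
x_7 = 2.7083, f(x_7) = 0.269663, coefficient = 2
x_8 = 2.9167, f(x_8) = 0.255319, coefficient = 2
x_9 = 3.1250, f(x_9) = 0.242424, coefficient = 2
x_10 = 3.3333, f(x_10) = 0.230769, coefficient = 2
x_11 = 3.5417, f(x_11) = 0.220183, coefficient = 2
x_12 = 3.7500, f(x_12) = 0.210526, coefficient = 1

I ≈ (0.208333/2) × 7.178572 = 0.747768
Exact value: 0.747214
Error: 0.000554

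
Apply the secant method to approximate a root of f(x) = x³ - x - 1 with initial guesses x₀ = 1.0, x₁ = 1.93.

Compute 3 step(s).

f(x) = x³ - x - 1
x₀ = 1.0, x₁ = 1.93

Secant formula: x_{n+1} = x_n - f(x_n)(x_n - x_{n-1})/(f(x_n) - f(x_{n-1}))

Iteration 1:
  f(1.000000) = -1.000000
  f(1.930000) = 4.259057
  x_2 = 1.930000 - 4.259057×(1.930000 - 1.000000)/(4.259057 - (-1.000000))
       = 1.176838
Iteration 2:
  f(1.930000) = 4.259057
  f(1.176838) = -0.546980
  x_3 = 1.176838 - (-0.546980)×(1.176838 - 1.930000)/(-0.546980 - 4.259057)
       = 1.262556
Iteration 3:
  f(1.176838) = -0.546980
  f(1.262556) = -0.249982
  x_4 = 1.262556 - (-0.249982)×(1.262556 - 1.176838)/(-0.249982 - (-0.546980))
       = 1.334705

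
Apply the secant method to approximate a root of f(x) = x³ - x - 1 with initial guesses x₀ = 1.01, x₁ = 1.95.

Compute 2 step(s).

f(x) = x³ - x - 1
x₀ = 1.01, x₁ = 1.95

Secant formula: x_{n+1} = x_n - f(x_n)(x_n - x_{n-1})/(f(x_n) - f(x_{n-1}))

Iteration 1:
  f(1.010000) = -0.979699
  f(1.950000) = 4.464875
  x_2 = 1.950000 - 4.464875×(1.950000 - 1.010000)/(4.464875 - (-0.979699))
       = 1.179144
Iteration 2:
  f(1.950000) = 4.464875
  f(1.179144) = -0.539685
  x_3 = 1.179144 - (-0.539685)×(1.179144 - 1.950000)/(-0.539685 - 4.464875)
       = 1.262272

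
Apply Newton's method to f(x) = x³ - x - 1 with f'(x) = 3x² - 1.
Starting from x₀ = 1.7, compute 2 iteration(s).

f(x) = x³ - x - 1
f'(x) = 3x² - 1
x₀ = 1.7

Newton-Raphson formula: x_{n+1} = x_n - f(x_n)/f'(x_n)

Iteration 1:
  f(1.700000) = 2.213000
  f'(1.700000) = 7.670000
  x_1 = 1.700000 - 2.213000/7.670000 = 1.411473
Iteration 2:
  f(1.411473) = 0.400544
  f'(1.411473) = 4.976770
  x_2 = 1.411473 - 0.400544/4.976770 = 1.330991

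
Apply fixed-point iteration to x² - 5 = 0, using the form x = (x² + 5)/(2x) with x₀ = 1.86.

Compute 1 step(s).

Equation: x² - 5 = 0
Fixed-point form: x = (x² + 5)/(2x)
x₀ = 1.86

x_1 = g(1.860000) = 2.274086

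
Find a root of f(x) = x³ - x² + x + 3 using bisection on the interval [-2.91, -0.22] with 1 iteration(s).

f(x) = x³ - x² + x + 3
Initial interval: [-2.91, -0.22]

Iteration 1:
  c_1 = (-2.910000 + (-0.220000))/2 = -1.565000
  f(c_1) = f(-1.565000) = -4.847262
  f(a) × f(c) ≥ 0, new interval: [-1.565000, -0.220000]

After 1 iteration(s), the approximation is c_1 = -1.565000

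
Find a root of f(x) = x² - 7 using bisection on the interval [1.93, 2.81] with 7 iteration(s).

f(x) = x² - 7
Initial interval: [1.93, 2.81]

Iteration 1:
  c_1 = (1.930000 + 2.810000)/2 = 2.370000
  f(c_1) = f(2.370000) = -1.383100
  f(a) × f(c) ≥ 0, new interval: [2.370000, 2.810000]
Iteration 2:
  c_2 = (2.370000 + 2.810000)/2 = 2.590000
  f(c_2) = f(2.590000) = -0.291900
  f(a) × f(c) ≥ 0, new interval: [2.590000, 2.810000]
Iteration 3:
  c_3 = (2.590000 + 2.810000)/2 = 2.700000
  f(c_3) = f(2.700000) = 0.290000
  f(a) × f(c) < 0, new interval: [2.590000, 2.700000]
Iteration 4:
  c_4 = (2.590000 + 2.700000)/2 = 2.645000
  f(c_4) = f(2.645000) = -0.003975
  f(a) × f(c) ≥ 0, new interval: [2.645000, 2.700000]
Iteration 5:
  c_5 = (2.645000 + 2.700000)/2 = 2.672500
  f(c_5) = f(2.672500) = 0.142256
  f(a) × f(c) < 0, new interval: [2.645000, 2.672500]
Iteration 6:
  c_6 = (2.645000 + 2.672500)/2 = 2.658750
  f(c_6) = f(2.658750) = 0.068952
  f(a) × f(c) < 0, new interval: [2.645000, 2.658750]
Iteration 7:
  c_7 = (2.645000 + 2.658750)/2 = 2.651875
  f(c_7) = f(2.651875) = 0.032441
  f(a) × f(c) < 0, new interval: [2.645000, 2.651875]

After 7 iteration(s), the approximation is c_7 = 2.651875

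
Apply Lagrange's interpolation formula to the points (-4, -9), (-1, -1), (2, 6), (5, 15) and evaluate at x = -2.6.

Lagrange interpolation formula:
P(x) = Σ yᵢ × Lᵢ(x)
where Lᵢ(x) = Π_{j≠i} (x - xⱼ)/(xᵢ - xⱼ)

L_0(-2.6) = (-2.6 - (-1))/(-4 - (-1)) × (-2.6 - 2)/(-4 - 2) × (-2.6 - 5)/(-4 - 5) = 0.345284
L_1(-2.6) = (-2.6 - (-4))/(-1 - (-4)) × (-2.6 - 2)/(-1 - 2) × (-2.6 - 5)/(-1 - 5) = 0.906370
L_2(-2.6) = (-2.6 - (-4))/(2 - (-4)) × (-2.6 - (-1))/(2 - (-1)) × (-2.6 - 5)/(2 - 5) = -0.315259
L_3(-2.6) = (-2.6 - (-4))/(5 - (-4)) × (-2.6 - (-1))/(5 - (-1)) × (-2.6 - 2)/(5 - 2) = 0.063605

P(-2.6) = (-9)×L_0(-2.6) + (-1)×L_1(-2.6) + 6×L_2(-2.6) + 15×L_3(-2.6)
P(-2.6) = -4.951407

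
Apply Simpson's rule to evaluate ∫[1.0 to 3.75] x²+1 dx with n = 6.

f(x) = x²+1
a = 1.0, b = 3.75, n = 6
h = (b - a)/n = 0.458333

Simpson's rule: (h/3)[f(x₀) + 4f(x₁) + 2f(x₂) + ... + f(xₙ)]

x_0 = 1.0000, f(x_0) = 2.000000, coefficient = 1
x_1 = 1.4583, f(x_1) = 3.126736, coefficient = 4
x_2 = 1.9167, f(x_2) = 4.673611, coefficient = 2
x_3 = 2.3750, f(x_3) = 6.640625, coefficient = 4
x_4 = 2.8333, f(x_4) = 9.027778, coefficient = 2
x_5 = 3.2917, f(x_5) = 11.835069, coefficient = 4
x_6 = 3.7500, f(x_6) = 15.062500, coefficient = 1

I ≈ (0.458333/3) × 130.875000 = 19.994792
Exact value: 19.994792
Error: 0.000000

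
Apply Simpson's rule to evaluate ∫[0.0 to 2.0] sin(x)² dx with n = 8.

f(x) = sin(x)²
a = 0.0, b = 2.0, n = 8
h = (b - a)/n = 0.250000

Simpson's rule: (h/3)[f(x₀) + 4f(x₁) + 2f(x₂) + ... + f(xₙ)]

x_0 = 0.0000, f(x_0) = 0.000000, coefficient = 1
x_1 = 0.2500, f(x_1) = 0.061209, coefficient = 4
x_2 = 0.5000, f(x_2) = 0.229849, coefficient = 2
x_3 = 0.7500, f(x_3) = 0.464631, coefficient = 4
x_4 = 1.0000, f(x_4) = 0.708073, coefficient = 2
x_5 = 1.2500, f(x_5) = 0.900572, coefficient = 4
x_6 = 1.5000, f(x_6) = 0.994996, coefficient = 2
x_7 = 1.7500, f(x_7) = 0.968228, coefficient = 4
x_8 = 2.0000, f(x_8) = 0.826822, coefficient = 1

I ≈ (0.250000/3) × 14.271220 = 1.189268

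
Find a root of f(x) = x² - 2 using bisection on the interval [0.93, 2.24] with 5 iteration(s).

f(x) = x² - 2
Initial interval: [0.93, 2.24]

Iteration 1:
  c_1 = (0.930000 + 2.240000)/2 = 1.585000
  f(c_1) = f(1.585000) = 0.512225
  f(a) × f(c) < 0, new interval: [0.930000, 1.585000]
Iteration 2:
  c_2 = (0.930000 + 1.585000)/2 = 1.257500
  f(c_2) = f(1.257500) = -0.418694
  f(a) × f(c) ≥ 0, new interval: [1.257500, 1.585000]
Iteration 3:
  c_3 = (1.257500 + 1.585000)/2 = 1.421250
  f(c_3) = f(1.421250) = 0.019952
  f(a) × f(c) < 0, new interval: [1.257500, 1.421250]
Iteration 4:
  c_4 = (1.257500 + 1.421250)/2 = 1.339375
  f(c_4) = f(1.339375) = -0.206075
  f(a) × f(c) ≥ 0, new interval: [1.339375, 1.421250]
Iteration 5:
  c_5 = (1.339375 + 1.421250)/2 = 1.380313
  f(c_5) = f(1.380313) = -0.094737
  f(a) × f(c) ≥ 0, new interval: [1.380313, 1.421250]

After 5 iteration(s), the approximation is c_5 = 1.380313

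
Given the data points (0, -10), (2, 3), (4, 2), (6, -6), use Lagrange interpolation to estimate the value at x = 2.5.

Lagrange interpolation formula:
P(x) = Σ yᵢ × Lᵢ(x)
where Lᵢ(x) = Π_{j≠i} (x - xⱼ)/(xᵢ - xⱼ)

L_0(2.5) = (2.5 - 2)/(0 - 2) × (2.5 - 4)/(0 - 4) × (2.5 - 6)/(0 - 6) = -0.054688
L_1(2.5) = (2.5 - 0)/(2 - 0) × (2.5 - 4)/(2 - 4) × (2.5 - 6)/(2 - 6) = 0.820312
L_2(2.5) = (2.5 - 0)/(4 - 0) × (2.5 - 2)/(4 - 2) × (2.5 - 6)/(4 - 6) = 0.273438
L_3(2.5) = (2.5 - 0)/(6 - 0) × (2.5 - 2)/(6 - 2) × (2.5 - 4)/(6 - 4) = -0.039062

P(2.5) = (-10)×L_0(2.5) + 3×L_1(2.5) + 2×L_2(2.5) + (-6)×L_3(2.5)
P(2.5) = 3.789062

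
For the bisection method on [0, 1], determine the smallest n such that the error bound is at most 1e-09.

We need (b-a)/2^n ≤ 1e-09
(1 - 0)/2^n ≤ 1e-09
1/2^n ≤ 1e-09
2^n ≥ 1000000000
n ≥ log₂(1000000000) = 29.90
n ≥ 30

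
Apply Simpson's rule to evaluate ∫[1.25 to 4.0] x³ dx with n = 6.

f(x) = x³
a = 1.25, b = 4.0, n = 6
h = (b - a)/n = 0.458333

Simpson's rule: (h/3)[f(x₀) + 4f(x₁) + 2f(x₂) + ... + f(xₙ)]

x_0 = 1.2500, f(x_0) = 1.953125, coefficient = 1
x_1 = 1.7083, f(x_1) = 4.985605, coefficient = 4
x_2 = 2.1667, f(x_2) = 10.171296, coefficient = 2
x_3 = 2.6250, f(x_3) = 18.087891, coefficient = 4
x_4 = 3.0833, f(x_4) = 29.313079, coefficient = 2
x_5 = 3.5417, f(x_5) = 44.424552, coefficient = 4
x_6 = 4.0000, f(x_6) = 64.000000, coefficient = 1

I ≈ (0.458333/3) × 414.914062 = 63.389648
Exact value: 63.389648
Error: 0.000000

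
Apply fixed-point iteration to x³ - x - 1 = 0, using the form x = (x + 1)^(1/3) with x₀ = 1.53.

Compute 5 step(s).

Equation: x³ - x - 1 = 0
Fixed-point form: x = (x + 1)^(1/3)
x₀ = 1.53

x_1 = g(1.530000) = 1.362616
x_2 = g(1.362616) = 1.331878
x_3 = g(1.331878) = 1.326077
x_4 = g(1.326077) = 1.324976
x_5 = g(1.324976) = 1.324767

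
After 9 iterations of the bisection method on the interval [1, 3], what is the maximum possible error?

Bisection error bound: |error| ≤ (b-a)/2^n
|error| ≤ (3 - 1)/2^9 = 2/2^9
|error| ≤ 0.0039062500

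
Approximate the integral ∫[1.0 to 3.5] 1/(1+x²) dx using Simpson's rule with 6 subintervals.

f(x) = 1/(1+x²)
a = 1.0, b = 3.5, n = 6
h = (b - a)/n = 0.416667

Simpson's rule: (h/3)[f(x₀) + 4f(x₁) + 2f(x₂) + ... + f(xₙ)]

x_0 = 1.0000, f(x_0) = 0.500000, coefficient = 1
x_1 = 1.4167, f(x_1) = 0.332564, coefficient = 4
x_2 = 1.8333, f(x_2) = 0.229299, coefficient = 2
x_3 = 2.2500, f(x_3) = 0.164948, coefficient = 4
x_4 = 2.6667, f(x_4) = 0.123288, coefficient = 2
x_5 = 3.0833, f(x_5) = 0.095175, coefficient = 4
x_6 = 3.5000, f(x_6) = 0.075472, coefficient = 1

I ≈ (0.416667/3) × 3.651394 = 0.507138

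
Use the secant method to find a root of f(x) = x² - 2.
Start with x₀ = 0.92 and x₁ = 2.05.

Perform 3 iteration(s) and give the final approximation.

f(x) = x² - 2
x₀ = 0.92, x₁ = 2.05

Secant formula: x_{n+1} = x_n - f(x_n)(x_n - x_{n-1})/(f(x_n) - f(x_{n-1}))

Iteration 1:
  f(0.920000) = -1.153600
  f(2.050000) = 2.202500
  x_2 = 2.050000 - 2.202500×(2.050000 - 0.920000)/(2.202500 - (-1.153600))
       = 1.308418
Iteration 2:
  f(2.050000) = 2.202500
  f(1.308418) = -0.288044
  x_3 = 1.308418 - (-0.288044)×(1.308418 - 2.050000)/(-0.288044 - 2.202500)
       = 1.394185
Iteration 3:
  f(1.308418) = -0.288044
  f(1.394185) = -0.056248
  x_4 = 1.394185 - (-0.056248)×(1.394185 - 1.308418)/(-0.056248 - (-0.288044))
       = 1.414998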